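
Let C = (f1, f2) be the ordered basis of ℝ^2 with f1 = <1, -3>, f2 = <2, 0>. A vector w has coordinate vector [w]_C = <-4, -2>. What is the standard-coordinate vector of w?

By definition w = -4f1 - 2f2.
Summing componentwise gives <-8, 12>.

<-8, 12>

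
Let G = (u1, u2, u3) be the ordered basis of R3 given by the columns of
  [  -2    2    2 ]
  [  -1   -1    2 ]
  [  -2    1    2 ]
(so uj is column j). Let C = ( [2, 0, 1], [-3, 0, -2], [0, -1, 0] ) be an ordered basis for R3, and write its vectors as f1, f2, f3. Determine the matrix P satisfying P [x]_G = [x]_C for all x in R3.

[[2, 1, -2], [2, 0, -2], [1, 1, -2]]

Take x = uj: its G-coordinates are the j-th standard unit vector, so P e_j — column j of P — equals [uj]_C.
u1 = 2f1 + 2f2 + f3, giving column 1 = [2, 2, 1]; repeating for each j gives P = [[2, 1, -2], [2, 0, -2], [1, 1, -2]].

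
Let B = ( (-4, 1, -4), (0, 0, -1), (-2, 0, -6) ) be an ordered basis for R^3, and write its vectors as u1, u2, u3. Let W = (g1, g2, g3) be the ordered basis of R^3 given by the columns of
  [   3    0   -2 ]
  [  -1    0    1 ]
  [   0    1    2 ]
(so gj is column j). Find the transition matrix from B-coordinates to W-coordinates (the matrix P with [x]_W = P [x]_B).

Let M have columns uj and N have columns gj. Then for every x, N [x]_W = x = M [x]_B, so P = N^(-1) M.
Since det N = -1, N^(-1) has integer entries; multiplying gives P = [[-2, 0, -2], [-2, -1, -2], [-1, 0, -2]].

[[-2, 0, -2], [-2, -1, -2], [-1, 0, -2]]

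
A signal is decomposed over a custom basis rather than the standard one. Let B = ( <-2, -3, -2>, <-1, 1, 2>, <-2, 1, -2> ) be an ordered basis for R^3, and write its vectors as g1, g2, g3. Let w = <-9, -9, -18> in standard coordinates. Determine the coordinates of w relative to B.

<3, -3, 3>

We seek scalars with c_1 g1 + ... + c_3 g3 = w; equivalently solve M c = w where the columns of M are g1, ..., g3.
Solving this 3x3 system gives c = (3, -3, 3).
Check: 3g1 - 3g2 + 3g3 = <-9, -9, -18>.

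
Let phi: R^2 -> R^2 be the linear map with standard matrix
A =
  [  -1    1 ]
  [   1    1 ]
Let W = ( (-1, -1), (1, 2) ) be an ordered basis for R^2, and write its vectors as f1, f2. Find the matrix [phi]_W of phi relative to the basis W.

With P the matrix whose columns are f1, f2, [phi]_W = P^(-1) A P.
Column by column: phi(f1) = A f1 = (0, -2); its W-coordinates (-2, -2) give column 1.
Continuing for each basis vector yields [phi]_W = [[-2, 1], [-2, 2]].

[[-2, 1], [-2, 2]]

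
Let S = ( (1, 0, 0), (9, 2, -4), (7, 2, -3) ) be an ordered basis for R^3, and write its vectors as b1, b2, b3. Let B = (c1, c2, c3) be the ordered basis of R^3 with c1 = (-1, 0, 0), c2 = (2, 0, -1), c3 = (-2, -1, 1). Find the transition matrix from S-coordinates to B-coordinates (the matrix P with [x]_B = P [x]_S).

[[-1, -1, -1], [0, 2, 1], [0, -2, -2]]

Take x = bj: its S-coordinates are the j-th standard unit vector, so P e_j — column j of P — equals [bj]_B.
b1 = -c1 + 0·c2 + 0·c3, giving column 1 = (-1, 0, 0); repeating for each j gives P = [[-1, -1, -1], [0, 2, 1], [0, -2, -2]].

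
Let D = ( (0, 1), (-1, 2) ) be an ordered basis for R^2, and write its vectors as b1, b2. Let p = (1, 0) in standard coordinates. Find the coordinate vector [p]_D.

Write p = c_1 b1 + c_2 b2 and solve for the c_i.
System: 0c_1 - c_2 = 1, c_1 + 2c_2 = 0; solving gives c_1 = 2, c_2 = -1.
Check: 2b1 - b2 = (1, 0).

(2, -1)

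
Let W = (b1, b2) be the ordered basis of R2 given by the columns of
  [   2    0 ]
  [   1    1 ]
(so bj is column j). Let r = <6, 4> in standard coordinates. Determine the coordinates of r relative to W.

<3, 1>

[r]_W is the unique c with M c = r, where M has columns b1, b2.
System: 2c_1 + 0c_2 = 6, c_1 + c_2 = 4; solving gives c_1 = 3, c_2 = 1.
Check: 3b1 + b2 = <6, 4>.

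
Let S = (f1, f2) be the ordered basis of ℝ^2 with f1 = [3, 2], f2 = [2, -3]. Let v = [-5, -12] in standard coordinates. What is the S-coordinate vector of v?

[-3, 2]

We seek scalars with c_1 f1 + c_2 f2 = v; equivalently solve M c = v where the columns of M are f1, f2.
System: 3c_1 + 2c_2 = -5, 2c_1 - 3c_2 = -12; solving gives c_1 = -3, c_2 = 2.
Check: -3f1 + 2f2 = [-5, -12].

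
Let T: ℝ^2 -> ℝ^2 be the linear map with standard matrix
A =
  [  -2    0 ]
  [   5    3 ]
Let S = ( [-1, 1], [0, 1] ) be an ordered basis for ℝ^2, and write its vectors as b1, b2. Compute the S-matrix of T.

The j-th column of [T]_S is [T(bj)]_S.
T(b1) = A b1 = [2, -2] = -2b1 + 0·b2, so column 1 is [-2, 0].
Repeating for b2 and assembling the columns gives [[-2, 0], [0, 3]].

[[-2, 0], [0, 3]]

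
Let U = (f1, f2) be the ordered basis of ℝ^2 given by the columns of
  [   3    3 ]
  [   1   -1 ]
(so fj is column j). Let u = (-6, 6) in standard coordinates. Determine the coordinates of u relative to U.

[u]_U is the unique c with M c = u, where M has columns f1, f2.
System: 3c_1 + 3c_2 = -6, c_1 - c_2 = 6; solving gives c_1 = 2, c_2 = -4.
Check: 2f1 - 4f2 = (-6, 6).

(2, -4)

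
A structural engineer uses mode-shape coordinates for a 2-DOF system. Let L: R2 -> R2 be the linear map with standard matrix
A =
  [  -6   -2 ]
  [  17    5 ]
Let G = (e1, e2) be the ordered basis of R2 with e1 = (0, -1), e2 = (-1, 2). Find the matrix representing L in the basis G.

Let P have columns e1, e2. Then [L]_G = P^(-1) A P.
Here det P = -1, so P^(-1) is integer; computing A P first and then P^(-1)(A P) gives [[1, 3], [-2, -2]].

[[1, 3], [-2, -2]]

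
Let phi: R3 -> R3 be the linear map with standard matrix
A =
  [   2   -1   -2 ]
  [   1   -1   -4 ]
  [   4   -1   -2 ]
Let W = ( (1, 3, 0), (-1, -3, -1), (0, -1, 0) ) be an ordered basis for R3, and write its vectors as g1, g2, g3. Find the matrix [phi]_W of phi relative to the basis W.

[[-2, 2, 0], [-1, -1, -1], [-1, 3, 2]]

Let P have columns g1, ..., g3. Then [phi]_W = P^(-1) A P.
Here det P = -1, so P^(-1) is integer; computing A P first and then P^(-1)(A P) gives [[-2, 2, 0], [-1, -1, -1], [-1, 3, 2]].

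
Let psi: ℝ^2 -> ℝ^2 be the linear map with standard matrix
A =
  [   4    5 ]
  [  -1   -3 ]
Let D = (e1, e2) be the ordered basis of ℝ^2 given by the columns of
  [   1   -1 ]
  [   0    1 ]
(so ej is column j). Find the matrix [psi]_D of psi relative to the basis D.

With P the matrix whose columns are e1, e2, [psi]_D = P^(-1) A P.
Column by column: psi(e1) = A e1 = (4, -1); its D-coordinates (3, -1) give column 1.
Continuing for each basis vector yields [psi]_D = [[3, -1], [-1, -2]].

[[3, -1], [-1, -2]]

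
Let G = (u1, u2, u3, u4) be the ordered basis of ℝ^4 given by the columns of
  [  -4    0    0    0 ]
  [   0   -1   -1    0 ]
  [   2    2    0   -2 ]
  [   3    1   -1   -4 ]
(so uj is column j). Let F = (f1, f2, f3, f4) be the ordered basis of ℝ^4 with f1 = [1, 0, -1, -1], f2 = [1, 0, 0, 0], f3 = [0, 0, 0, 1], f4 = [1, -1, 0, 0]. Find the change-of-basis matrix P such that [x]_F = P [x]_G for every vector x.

Let M have columns uj and N have columns fj. Then for every x, N [x]_F = x = M [x]_G, so P = N^(-1) M.
Since det N = -1, N^(-1) has integer entries; multiplying gives P = [[-2, -2, 0, 2], [-2, 1, -1, -2], [1, -1, -1, -2], [0, 1, 1, 0]].

[[-2, -2, 0, 2], [-2, 1, -1, -2], [1, -1, -1, -2], [0, 1, 1, 0]]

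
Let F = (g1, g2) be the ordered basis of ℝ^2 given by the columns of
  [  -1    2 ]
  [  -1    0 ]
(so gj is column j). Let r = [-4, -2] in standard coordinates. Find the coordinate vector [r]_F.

[2, -1]

[r]_F is the unique c with M c = r, where M has columns g1, g2.
System: -c_1 + 2c_2 = -4, -c_1 + 0c_2 = -2; solving gives c_1 = 2, c_2 = -1.
Check: 2g1 - g2 = [-4, -2].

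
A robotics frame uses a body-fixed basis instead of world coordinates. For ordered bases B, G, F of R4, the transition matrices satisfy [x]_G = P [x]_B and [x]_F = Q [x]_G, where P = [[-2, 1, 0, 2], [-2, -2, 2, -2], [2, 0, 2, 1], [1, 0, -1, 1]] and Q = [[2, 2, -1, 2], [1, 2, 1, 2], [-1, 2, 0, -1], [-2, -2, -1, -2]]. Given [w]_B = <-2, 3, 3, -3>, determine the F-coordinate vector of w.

<7, 4, 27, -5>

Apply P to get G-coordinates <1, 10, -1, -8>, then Q to get F-coordinates.
The result is [w]_F = <7, 4, 27, -5>.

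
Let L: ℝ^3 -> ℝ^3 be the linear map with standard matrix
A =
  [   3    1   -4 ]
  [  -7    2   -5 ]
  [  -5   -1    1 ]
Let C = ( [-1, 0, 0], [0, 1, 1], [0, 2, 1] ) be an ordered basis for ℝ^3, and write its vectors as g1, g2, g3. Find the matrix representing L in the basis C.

With P the matrix whose columns are g1, ..., g3, [L]_C = P^(-1) A P.
Column by column: L(g1) = A g1 = [-3, 7, 5]; its C-coordinates [3, 3, 2] give column 1.
Continuing for each basis vector yields [L]_C = [[3, 3, 2], [3, 3, -1], [2, -3, 0]].

[[3, 3, 2], [3, 3, -1], [2, -3, 0]]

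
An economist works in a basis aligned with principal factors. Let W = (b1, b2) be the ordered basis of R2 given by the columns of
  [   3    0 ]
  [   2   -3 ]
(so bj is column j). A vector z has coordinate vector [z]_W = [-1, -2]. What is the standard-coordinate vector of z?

By definition z = -b1 - 2b2.
Summing componentwise gives [-3, 4].

[-3, 4]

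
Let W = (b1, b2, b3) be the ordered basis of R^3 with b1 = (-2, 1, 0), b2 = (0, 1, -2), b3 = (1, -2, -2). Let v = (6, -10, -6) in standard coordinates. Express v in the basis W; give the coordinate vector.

(-1, -1, 4)

[v]_W is the unique c with M c = v, where M has columns b1, ..., b3.
Solving this 3x3 system gives c = (-1, -1, 4).
Check: -b1 - b2 + 4b3 = (6, -10, -6).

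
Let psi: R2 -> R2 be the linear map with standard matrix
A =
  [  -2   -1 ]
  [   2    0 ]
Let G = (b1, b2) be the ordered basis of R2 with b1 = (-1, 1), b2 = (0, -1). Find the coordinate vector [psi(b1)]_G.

(-1, 1)

Column 1 of [psi]_G is the G-coordinate vector of psi(b1).
In standard coordinates psi(b1) = A b1 = (1, -2).
Converting to G: (1, -2) = -b1 + b2, so the coordinate vector is (-1, 1).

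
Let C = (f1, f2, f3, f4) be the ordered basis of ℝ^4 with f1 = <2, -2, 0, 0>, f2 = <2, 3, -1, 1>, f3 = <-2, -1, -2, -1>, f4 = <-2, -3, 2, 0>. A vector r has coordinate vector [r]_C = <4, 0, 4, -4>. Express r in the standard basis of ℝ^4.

<8, 0, -16, -4>

By definition r = 4f1 + 0·f2 + 4f3 - 4f4.
Summing componentwise gives <8, 0, -16, -4>.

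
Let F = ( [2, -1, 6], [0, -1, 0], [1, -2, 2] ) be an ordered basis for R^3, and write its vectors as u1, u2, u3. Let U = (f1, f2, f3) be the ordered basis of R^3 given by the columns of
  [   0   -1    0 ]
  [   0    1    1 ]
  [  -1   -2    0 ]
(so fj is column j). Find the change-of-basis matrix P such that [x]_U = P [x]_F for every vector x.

[[-2, 0, 0], [-2, 0, -1], [1, -1, -1]]

Let M have columns uj and N have columns fj. Then for every x, N [x]_U = x = M [x]_F, so P = N^(-1) M.
Since det N = 1, N^(-1) has integer entries; multiplying gives P = [[-2, 0, 0], [-2, 0, -1], [1, -1, -1]].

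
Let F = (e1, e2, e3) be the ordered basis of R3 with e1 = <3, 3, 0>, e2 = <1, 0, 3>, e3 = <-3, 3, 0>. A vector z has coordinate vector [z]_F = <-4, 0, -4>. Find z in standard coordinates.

<0, -24, 0>

The coordinates say z = -4e1 + 0·e2 - 4e3; adding the scaled basis vectors gives <0, -24, 0>.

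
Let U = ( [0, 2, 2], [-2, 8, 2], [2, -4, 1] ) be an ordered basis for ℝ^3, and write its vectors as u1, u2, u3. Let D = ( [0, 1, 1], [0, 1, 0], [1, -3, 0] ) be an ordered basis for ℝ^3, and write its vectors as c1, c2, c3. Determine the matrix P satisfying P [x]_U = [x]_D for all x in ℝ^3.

[[2, 2, 1], [0, 0, 1], [0, -2, 2]]

Take x = uj: its U-coordinates are the j-th standard unit vector, so P e_j — column j of P — equals [uj]_D.
u1 = 2c1 + 0·c2 + 0·c3, giving column 1 = [2, 0, 0]; repeating for each j gives P = [[2, 2, 1], [0, 0, 1], [0, -2, 2]].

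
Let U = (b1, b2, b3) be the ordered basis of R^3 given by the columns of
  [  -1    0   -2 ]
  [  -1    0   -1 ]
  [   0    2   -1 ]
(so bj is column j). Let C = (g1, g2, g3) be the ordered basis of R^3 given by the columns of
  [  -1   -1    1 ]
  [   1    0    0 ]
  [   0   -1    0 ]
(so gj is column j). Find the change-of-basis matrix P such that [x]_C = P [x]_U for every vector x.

[[-1, 0, -1], [0, -2, 1], [-2, -2, -2]]

Let M have columns bj and N have columns gj. Then for every x, N [x]_C = x = M [x]_U, so P = N^(-1) M.
Since det N = -1, N^(-1) has integer entries; multiplying gives P = [[-1, 0, -1], [0, -2, 1], [-2, -2, -2]].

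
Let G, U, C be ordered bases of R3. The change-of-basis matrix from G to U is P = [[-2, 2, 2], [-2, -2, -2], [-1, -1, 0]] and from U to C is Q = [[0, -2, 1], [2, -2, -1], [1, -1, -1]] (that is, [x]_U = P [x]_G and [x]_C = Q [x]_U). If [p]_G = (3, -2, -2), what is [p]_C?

(-5, -31, -15)

Composing the changes, [p]_C = Q P [p]_G.
Q P = [[3, 3, 4], [1, 9, 8], [1, 5, 4]]; applying this to (3, -2, -2) gives (-5, -31, -15).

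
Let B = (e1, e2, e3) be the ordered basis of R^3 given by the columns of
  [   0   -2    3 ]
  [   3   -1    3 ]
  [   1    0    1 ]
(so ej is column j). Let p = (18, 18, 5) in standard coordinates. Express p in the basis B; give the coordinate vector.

Write p = c_1 e1 + ... + c_3 e3 and solve for the c_i.
Gaussian elimination on [M | p] yields c = (1, -3, 4).
Check: e1 - 3e2 + 4e3 = (18, 18, 5).

(1, -3, 4)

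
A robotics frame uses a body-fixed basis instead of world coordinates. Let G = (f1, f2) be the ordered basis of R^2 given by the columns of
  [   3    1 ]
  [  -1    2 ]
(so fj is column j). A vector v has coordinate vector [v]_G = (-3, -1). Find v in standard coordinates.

The coordinates say v = -3f1 - f2; adding the scaled basis vectors gives (-10, 1).

(-10, 1)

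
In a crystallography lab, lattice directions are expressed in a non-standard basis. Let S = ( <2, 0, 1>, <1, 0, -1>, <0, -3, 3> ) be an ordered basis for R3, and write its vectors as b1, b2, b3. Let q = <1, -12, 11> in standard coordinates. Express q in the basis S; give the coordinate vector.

[q]_S is the unique c with M c = q, where M has columns b1, ..., b3.
Solving this 3x3 system gives c = (0, 1, 4).
Check: 0·b1 + b2 + 4b3 = <1, -12, 11>.

<0, 1, 4>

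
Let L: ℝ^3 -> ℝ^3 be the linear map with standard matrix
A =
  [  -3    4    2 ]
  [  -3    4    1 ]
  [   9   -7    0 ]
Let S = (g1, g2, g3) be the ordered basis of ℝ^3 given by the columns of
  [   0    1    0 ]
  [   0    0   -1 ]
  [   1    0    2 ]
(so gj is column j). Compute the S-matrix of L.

[[2, 3, 3], [2, -3, 0], [-1, 3, 2]]

The j-th column of [L]_S is [L(gj)]_S.
L(g1) = A g1 = <2, 1, 0> = 2g1 + 2g2 - g3, so column 1 is <2, 2, -1>.
Repeating for g2, g3 and assembling the columns gives [[2, 3, 3], [2, -3, 0], [-1, 3, 2]].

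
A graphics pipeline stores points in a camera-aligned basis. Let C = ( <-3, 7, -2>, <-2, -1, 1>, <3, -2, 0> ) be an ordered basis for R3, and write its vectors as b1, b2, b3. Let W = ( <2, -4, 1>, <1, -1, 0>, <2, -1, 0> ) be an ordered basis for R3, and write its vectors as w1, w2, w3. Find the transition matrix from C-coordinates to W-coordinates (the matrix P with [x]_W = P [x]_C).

[[-2, 1, 0], [1, -2, 1], [0, -1, 1]]

Take x = bj: its C-coordinates are the j-th standard unit vector, so P e_j — column j of P — equals [bj]_W.
b1 = -2w1 + w2 + 0·w3, giving column 1 = <-2, 1, 0>; repeating for each j gives P = [[-2, 1, 0], [1, -2, 1], [0, -1, 1]].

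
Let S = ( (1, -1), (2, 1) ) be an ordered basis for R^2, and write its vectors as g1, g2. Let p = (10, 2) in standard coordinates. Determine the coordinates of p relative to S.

(2, 4)

We seek scalars with c_1 g1 + c_2 g2 = p; equivalently solve M c = p where the columns of M are g1, g2.
System: c_1 + 2c_2 = 10, -c_1 + c_2 = 2; solving gives c_1 = 2, c_2 = 4.
Check: 2g1 + 4g2 = (10, 2).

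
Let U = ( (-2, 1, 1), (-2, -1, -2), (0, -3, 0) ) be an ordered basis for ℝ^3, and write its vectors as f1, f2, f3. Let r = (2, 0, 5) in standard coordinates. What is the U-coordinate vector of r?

We seek scalars with c_1 f1 + ... + c_3 f3 = r; equivalently solve M c = r where the columns of M are f1, ..., f3.
Row-reducing the augmented matrix [M | r] gives c = (1, -2, 1).
Check: f1 - 2f2 + f3 = (2, 0, 5).

(1, -2, 1)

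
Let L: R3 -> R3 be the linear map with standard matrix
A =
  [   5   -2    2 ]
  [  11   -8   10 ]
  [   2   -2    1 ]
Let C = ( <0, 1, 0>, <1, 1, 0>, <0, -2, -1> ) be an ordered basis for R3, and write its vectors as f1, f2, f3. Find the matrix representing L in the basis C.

With P the matrix whose columns are f1, ..., f3, [L]_C = P^(-1) A P.
Column by column: L(f1) = A f1 = <-2, -8, -2>; its C-coordinates <-2, -2, 2> give column 1.
Continuing for each basis vector yields [L]_C = [[-2, 0, -2], [-2, 3, 2], [2, 0, -3]].

[[-2, 0, -2], [-2, 3, 2], [2, 0, -3]]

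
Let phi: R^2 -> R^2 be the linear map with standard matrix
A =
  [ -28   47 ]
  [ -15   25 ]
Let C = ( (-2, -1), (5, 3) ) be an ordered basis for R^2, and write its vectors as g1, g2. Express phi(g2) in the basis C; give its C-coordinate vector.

Compute phi(g2) = A g2 = (1, 0) in standard coordinates.
Then write this in C-coordinates: solve for y in y_1 g1 + y_2 g2 = (1, 0).
This gives y = (-3, -1), which is column 2 of [phi]_C.

(-3, -1)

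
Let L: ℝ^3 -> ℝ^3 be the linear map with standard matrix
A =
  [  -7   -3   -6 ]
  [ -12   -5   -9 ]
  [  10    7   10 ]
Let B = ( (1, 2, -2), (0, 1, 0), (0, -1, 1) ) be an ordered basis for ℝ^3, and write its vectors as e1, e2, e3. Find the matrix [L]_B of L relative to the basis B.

Let P have columns e1, ..., e3. Then [L]_B = P^(-1) A P.
Here det P = 1, so P^(-1) is integer; computing A P first and then P^(-1)(A P) gives [[-1, -3, -3], [0, 2, -1], [2, 1, -3]].

[[-1, -3, -3], [0, 2, -1], [2, 1, -3]]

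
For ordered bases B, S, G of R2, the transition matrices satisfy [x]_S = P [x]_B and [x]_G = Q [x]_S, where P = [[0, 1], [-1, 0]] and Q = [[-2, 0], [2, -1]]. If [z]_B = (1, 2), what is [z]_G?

Composing the changes, [z]_G = Q P [z]_B.
Q P = [[0, -2], [1, 2]]; applying this to (1, 2) gives (-4, 5).

(-4, 5)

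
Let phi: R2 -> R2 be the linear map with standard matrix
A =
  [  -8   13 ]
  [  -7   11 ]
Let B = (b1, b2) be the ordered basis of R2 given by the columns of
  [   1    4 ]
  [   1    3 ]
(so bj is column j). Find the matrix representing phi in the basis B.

[[1, -1], [1, 2]]

The j-th column of [phi]_B is [phi(bj)]_B.
phi(b1) = A b1 = (5, 4) = b1 + b2, so column 1 is (1, 1).
Repeating for b2 and assembling the columns gives [[1, -1], [1, 2]].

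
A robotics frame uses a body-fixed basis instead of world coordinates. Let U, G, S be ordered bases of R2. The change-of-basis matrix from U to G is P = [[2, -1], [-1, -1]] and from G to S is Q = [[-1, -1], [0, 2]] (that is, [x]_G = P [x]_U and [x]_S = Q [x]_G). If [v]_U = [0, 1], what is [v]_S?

[2, -2]

Apply P to get G-coordinates [-1, -1], then Q to get S-coordinates.
The result is [v]_S = [2, -2].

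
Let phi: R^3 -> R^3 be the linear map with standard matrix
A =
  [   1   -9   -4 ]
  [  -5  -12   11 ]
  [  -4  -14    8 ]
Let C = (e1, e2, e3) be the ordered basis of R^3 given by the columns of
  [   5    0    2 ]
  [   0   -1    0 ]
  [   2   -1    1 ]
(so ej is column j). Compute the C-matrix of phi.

The j-th column of [phi]_C is [phi(ej)]_C.
phi(e1) = A e1 = [-3, -3, -4] = -e1 + 3e2 + e3, so column 1 is [-1, 3, 1].
Repeating for e2, e3 and assembling the columns gives [[-1, 3, 0], [3, -1, -1], [1, -1, -1]].

[[-1, 3, 0], [3, -1, -1], [1, -1, -1]]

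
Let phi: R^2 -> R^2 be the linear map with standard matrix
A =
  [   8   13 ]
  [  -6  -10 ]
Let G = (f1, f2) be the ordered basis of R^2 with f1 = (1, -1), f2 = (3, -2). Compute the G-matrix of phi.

[[-2, -2], [-1, 0]]

With P the matrix whose columns are f1, f2, [phi]_G = P^(-1) A P.
Column by column: phi(f1) = A f1 = (-5, 4); its G-coordinates (-2, -1) give column 1.
Continuing for each basis vector yields [phi]_G = [[-2, -2], [-1, 0]].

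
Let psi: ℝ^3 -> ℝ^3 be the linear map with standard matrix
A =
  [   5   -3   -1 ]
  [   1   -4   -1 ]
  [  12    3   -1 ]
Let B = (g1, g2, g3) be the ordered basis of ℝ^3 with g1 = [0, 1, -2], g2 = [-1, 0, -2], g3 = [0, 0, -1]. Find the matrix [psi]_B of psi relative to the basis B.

[[-2, 1, 1], [1, 3, -1], [-3, 2, -1]]

The j-th column of [psi]_B is [psi(gj)]_B.
psi(g1) = A g1 = [-1, -2, 5] = -2g1 + g2 - 3g3, so column 1 is [-2, 1, -3].
Repeating for g2, g3 and assembling the columns gives [[-2, 1, 1], [1, 3, -1], [-3, 2, -1]].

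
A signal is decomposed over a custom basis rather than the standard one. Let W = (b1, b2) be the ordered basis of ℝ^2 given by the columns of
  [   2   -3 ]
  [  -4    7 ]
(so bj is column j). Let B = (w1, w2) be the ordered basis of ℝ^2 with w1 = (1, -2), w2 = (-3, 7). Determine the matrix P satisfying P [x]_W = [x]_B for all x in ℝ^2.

[[2, 0], [0, 1]]

Take x = bj: its W-coordinates are the j-th standard unit vector, so P e_j — column j of P — equals [bj]_B.
b1 = 2w1 + 0·w2, giving column 1 = (2, 0); repeating for each j gives P = [[2, 0], [0, 1]].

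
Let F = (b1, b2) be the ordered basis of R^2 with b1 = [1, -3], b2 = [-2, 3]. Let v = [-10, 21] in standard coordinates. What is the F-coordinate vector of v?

[-4, 3]

[v]_F is the unique c with M c = v, where M has columns b1, b2.
System: c_1 - 2c_2 = -10, -3c_1 + 3c_2 = 21; solving gives c_1 = -4, c_2 = 3.
Check: -4b1 + 3b2 = [-10, 21].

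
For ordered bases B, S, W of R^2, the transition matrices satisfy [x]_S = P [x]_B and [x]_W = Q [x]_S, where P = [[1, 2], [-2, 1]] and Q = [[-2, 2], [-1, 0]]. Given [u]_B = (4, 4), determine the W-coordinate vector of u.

Apply P to get S-coordinates (12, -4), then Q to get W-coordinates.
The result is [u]_W = (-32, -12).

(-32, -12)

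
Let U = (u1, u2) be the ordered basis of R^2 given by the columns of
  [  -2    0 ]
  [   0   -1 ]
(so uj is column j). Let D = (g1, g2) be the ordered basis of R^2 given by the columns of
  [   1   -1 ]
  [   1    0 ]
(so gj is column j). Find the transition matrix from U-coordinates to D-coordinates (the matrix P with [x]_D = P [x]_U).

[[0, -1], [2, -1]]

Take x = uj: its U-coordinates are the j-th standard unit vector, so P e_j — column j of P — equals [uj]_D.
u1 = 0·g1 + 2g2, giving column 1 = [0, 2]; repeating for each j gives P = [[0, -1], [2, -1]].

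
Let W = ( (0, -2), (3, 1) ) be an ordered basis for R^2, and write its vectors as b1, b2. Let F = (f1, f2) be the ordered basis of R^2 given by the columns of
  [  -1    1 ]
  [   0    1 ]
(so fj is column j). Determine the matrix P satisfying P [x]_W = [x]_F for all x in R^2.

[[-2, -2], [-2, 1]]

Take x = bj: its W-coordinates are the j-th standard unit vector, so P e_j — column j of P — equals [bj]_F.
b1 = -2f1 - 2f2, giving column 1 = (-2, -2); repeating for each j gives P = [[-2, -2], [-2, 1]].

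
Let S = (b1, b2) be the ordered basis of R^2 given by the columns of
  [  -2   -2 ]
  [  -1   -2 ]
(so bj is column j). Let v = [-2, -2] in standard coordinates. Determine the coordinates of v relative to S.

Write v = c_1 b1 + c_2 b2 and solve for the c_i.
System: -2c_1 - 2c_2 = -2, -c_1 - 2c_2 = -2; solving gives c_1 = 0, c_2 = 1.
Check: 0·b1 + b2 = [-2, -2].

[0, 1]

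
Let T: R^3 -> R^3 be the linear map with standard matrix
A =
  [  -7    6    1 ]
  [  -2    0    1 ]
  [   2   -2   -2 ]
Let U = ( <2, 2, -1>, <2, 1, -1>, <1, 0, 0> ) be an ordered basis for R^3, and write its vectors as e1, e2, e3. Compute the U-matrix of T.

[[-3, -1, 0], [1, -3, -2], [1, -1, -3]]

The j-th column of [T]_U is [T(ej)]_U.
T(e1) = A e1 = <-3, -5, 2> = -3e1 + e2 + e3, so column 1 is <-3, 1, 1>.
Repeating for e2, e3 and assembling the columns gives [[-3, -1, 0], [1, -3, -2], [1, -1, -3]].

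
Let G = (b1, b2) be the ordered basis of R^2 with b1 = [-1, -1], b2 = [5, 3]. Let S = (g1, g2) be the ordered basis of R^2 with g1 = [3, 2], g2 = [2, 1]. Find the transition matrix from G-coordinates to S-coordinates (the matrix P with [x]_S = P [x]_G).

Column j of P is [bj]_S, since P maps G-coordinates to S-coordinates.
Expressing b1 in S: b1 = -g1 + g2, so column 1 of P is [-1, 1].
Doing the same for each bj gives P = [[-1, 1], [1, 1]].

[[-1, 1], [1, 1]]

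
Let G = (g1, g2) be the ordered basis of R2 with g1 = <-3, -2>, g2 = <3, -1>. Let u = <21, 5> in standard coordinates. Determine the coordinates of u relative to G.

<-4, 3>

Write u = c_1 g1 + c_2 g2 and solve for the c_i.
System: -3c_1 + 3c_2 = 21, -2c_1 - c_2 = 5; solving gives c_1 = -4, c_2 = 3.
Check: -4g1 + 3g2 = <21, 5>.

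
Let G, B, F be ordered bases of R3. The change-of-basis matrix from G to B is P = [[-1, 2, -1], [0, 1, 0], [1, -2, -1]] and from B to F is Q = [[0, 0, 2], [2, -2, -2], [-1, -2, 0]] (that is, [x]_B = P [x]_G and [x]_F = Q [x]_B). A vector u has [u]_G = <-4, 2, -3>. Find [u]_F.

<-10, 28, -15>

Composing the changes, [u]_F = Q P [u]_G.
Q P = [[2, -4, -2], [-4, 6, 0], [1, -4, 1]]; applying this to <-4, 2, -3> gives <-10, 28, -15>.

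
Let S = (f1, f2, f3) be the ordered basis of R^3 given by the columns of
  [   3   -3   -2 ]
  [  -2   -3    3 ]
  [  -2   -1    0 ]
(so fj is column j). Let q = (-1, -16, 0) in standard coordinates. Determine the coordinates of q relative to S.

(-1, 2, -4)

[q]_S is the unique c with M c = q, where M has columns f1, ..., f3.
Gaussian elimination on [M | q] yields c = (-1, 2, -4).
Check: -f1 + 2f2 - 4f3 = (-1, -16, 0).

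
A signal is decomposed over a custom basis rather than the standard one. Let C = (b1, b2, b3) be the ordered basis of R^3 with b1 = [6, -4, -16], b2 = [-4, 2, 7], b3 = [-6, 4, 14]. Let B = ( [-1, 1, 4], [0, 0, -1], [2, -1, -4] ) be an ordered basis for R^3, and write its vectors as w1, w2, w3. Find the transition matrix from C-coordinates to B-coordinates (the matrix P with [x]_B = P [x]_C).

[[-2, 0, 2], [0, 1, 2], [2, -2, -2]]

Column j of P is [bj]_B, since P maps C-coordinates to B-coordinates.
Expressing b1 in B: b1 = -2w1 + 0·w2 + 2w3, so column 1 of P is [-2, 0, 2].
Doing the same for each bj gives P = [[-2, 0, 2], [0, 1, 2], [2, -2, -2]].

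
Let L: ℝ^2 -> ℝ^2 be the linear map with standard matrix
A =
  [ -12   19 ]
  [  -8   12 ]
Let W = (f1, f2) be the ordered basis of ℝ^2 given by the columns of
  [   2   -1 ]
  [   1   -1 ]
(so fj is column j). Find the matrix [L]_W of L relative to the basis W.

With P the matrix whose columns are f1, f2, [L]_W = P^(-1) A P.
Column by column: L(f1) = A f1 = [-5, -4]; its W-coordinates [-1, 3] give column 1.
Continuing for each basis vector yields [L]_W = [[-1, -3], [3, 1]].

[[-1, -3], [3, 1]]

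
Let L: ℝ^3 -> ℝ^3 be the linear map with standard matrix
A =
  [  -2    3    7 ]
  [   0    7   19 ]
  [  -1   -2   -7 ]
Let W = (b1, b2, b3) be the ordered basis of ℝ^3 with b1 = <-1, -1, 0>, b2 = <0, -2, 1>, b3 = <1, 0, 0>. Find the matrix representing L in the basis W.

Let P have columns b1, ..., b3. Then [L]_W = P^(-1) A P.
Here det P = -1, so P^(-1) is integer; computing A P first and then P^(-1)(A P) gives [[1, 1, 2], [3, -3, -1], [0, 2, 0]].

[[1, 1, 2], [3, -3, -1], [0, 2, 0]]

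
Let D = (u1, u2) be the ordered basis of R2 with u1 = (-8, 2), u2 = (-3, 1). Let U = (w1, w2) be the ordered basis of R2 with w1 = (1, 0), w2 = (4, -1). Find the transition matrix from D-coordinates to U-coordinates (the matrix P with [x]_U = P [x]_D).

[[0, 1], [-2, -1]]

Let M have columns uj and N have columns wj. Then for every x, N [x]_U = x = M [x]_D, so P = N^(-1) M.
Since det N = -1, N^(-1) has integer entries; multiplying gives P = [[0, 1], [-2, -1]].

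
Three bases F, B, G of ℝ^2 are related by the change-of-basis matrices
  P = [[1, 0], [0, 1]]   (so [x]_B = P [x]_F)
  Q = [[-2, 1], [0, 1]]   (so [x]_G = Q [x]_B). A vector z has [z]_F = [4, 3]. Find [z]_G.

Apply P to get B-coordinates [4, 3], then Q to get G-coordinates.
The result is [z]_G = [-5, 3].

[-5, 3]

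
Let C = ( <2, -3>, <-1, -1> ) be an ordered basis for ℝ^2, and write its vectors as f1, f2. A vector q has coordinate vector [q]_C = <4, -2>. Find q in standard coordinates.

<10, -10>

By definition q = 4f1 - 2f2.
Summing componentwise gives <10, -10>.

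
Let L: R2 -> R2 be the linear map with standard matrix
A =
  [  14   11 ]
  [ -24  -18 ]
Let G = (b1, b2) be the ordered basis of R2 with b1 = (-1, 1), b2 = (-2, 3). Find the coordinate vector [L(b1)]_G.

(-3, 3)

Column 1 of [L]_G is the G-coordinate vector of L(b1).
In standard coordinates L(b1) = A b1 = (-3, 6).
Converting to G: (-3, 6) = -3b1 + 3b2, so the coordinate vector is (-3, 3).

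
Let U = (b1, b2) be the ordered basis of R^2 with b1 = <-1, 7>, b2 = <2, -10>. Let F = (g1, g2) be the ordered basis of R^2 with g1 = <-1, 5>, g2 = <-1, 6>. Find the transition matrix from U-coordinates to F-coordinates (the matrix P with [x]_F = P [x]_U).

[[-1, -2], [2, 0]]

Take x = bj: its U-coordinates are the j-th standard unit vector, so P e_j — column j of P — equals [bj]_F.
b1 = -g1 + 2g2, giving column 1 = <-1, 2>; repeating for each j gives P = [[-1, -2], [2, 0]].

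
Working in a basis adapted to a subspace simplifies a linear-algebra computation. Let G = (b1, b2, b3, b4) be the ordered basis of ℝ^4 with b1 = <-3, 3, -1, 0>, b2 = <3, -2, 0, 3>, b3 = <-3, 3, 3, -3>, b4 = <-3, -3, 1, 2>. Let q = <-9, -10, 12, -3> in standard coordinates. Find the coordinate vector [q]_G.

<-3, -1, 2, 3>

[q]_G is the unique c with M c = q, where M has columns b1, ..., b4.
Solving this 4x4 system gives c = (-3, -1, 2, 3).
Check: -3b1 - b2 + 2b3 + 3b4 = <-9, -10, 12, -3>.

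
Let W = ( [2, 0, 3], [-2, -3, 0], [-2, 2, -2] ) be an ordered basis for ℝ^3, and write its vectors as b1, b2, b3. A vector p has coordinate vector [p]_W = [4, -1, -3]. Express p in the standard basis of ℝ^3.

The coordinates say p = 4b1 - b2 - 3b3; adding the scaled basis vectors gives [16, -3, 18].

[16, -3, 18]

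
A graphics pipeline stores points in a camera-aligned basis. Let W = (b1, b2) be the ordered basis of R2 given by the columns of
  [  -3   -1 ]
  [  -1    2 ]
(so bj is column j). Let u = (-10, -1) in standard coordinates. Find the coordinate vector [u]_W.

We seek scalars with c_1 b1 + c_2 b2 = u; equivalently solve M c = u where the columns of M are b1, b2.
System: -3c_1 - c_2 = -10, -c_1 + 2c_2 = -1; solving gives c_1 = 3, c_2 = 1.
Check: 3b1 + b2 = (-10, -1).

(3, 1)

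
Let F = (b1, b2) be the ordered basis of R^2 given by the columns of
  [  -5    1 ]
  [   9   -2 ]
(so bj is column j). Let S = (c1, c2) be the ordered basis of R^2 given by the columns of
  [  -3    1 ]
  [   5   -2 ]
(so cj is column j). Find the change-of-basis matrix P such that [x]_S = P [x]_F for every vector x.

[[1, 0], [-2, 1]]

Take x = bj: its F-coordinates are the j-th standard unit vector, so P e_j — column j of P — equals [bj]_S.
b1 = c1 - 2c2, giving column 1 = [1, -2]; repeating for each j gives P = [[1, 0], [-2, 1]].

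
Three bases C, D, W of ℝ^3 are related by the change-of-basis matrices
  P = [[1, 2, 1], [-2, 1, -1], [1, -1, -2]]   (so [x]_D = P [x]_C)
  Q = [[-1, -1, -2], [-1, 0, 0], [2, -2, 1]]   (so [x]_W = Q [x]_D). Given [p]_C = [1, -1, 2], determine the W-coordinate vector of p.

[8, -1, 10]

Apply P to get D-coordinates [1, -5, -2], then Q to get W-coordinates.
The result is [p]_W = [8, -1, 10].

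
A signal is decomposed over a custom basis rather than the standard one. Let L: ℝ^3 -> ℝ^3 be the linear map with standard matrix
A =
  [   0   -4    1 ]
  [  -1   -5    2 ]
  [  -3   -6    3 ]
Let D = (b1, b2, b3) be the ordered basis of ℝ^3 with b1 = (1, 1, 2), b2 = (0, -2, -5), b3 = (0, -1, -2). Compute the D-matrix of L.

Let P have columns b1, ..., b3. Then [L]_D = P^(-1) A P.
Here det P = -1, so P^(-1) is integer; computing A P first and then P^(-1)(A P) gives [[-2, 3, 2], [-1, 3, 2], [2, -3, -3]].

[[-2, 3, 2], [-1, 3, 2], [2, -3, -3]]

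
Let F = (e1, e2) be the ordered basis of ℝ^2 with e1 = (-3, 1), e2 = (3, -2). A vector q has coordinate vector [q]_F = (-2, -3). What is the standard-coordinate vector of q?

(-3, 4)

The coordinates say q = -2e1 - 3e2; adding the scaled basis vectors gives (-3, 4).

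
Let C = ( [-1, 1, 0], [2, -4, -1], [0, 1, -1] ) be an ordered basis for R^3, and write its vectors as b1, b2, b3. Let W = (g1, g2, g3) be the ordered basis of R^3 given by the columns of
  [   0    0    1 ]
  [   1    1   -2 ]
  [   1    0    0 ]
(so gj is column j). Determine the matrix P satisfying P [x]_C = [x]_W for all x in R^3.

Column j of P is [bj]_W, since P maps C-coordinates to W-coordinates.
Expressing b1 in W: b1 = 0·g1 - g2 - g3, so column 1 of P is [0, -1, -1].
Doing the same for each bj gives P = [[0, -1, -1], [-1, 1, 2], [-1, 2, 0]].

[[0, -1, -1], [-1, 1, 2], [-1, 2, 0]]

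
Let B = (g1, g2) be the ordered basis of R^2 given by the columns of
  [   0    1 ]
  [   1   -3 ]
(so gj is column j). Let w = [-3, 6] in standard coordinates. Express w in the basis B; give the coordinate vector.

We seek scalars with c_1 g1 + c_2 g2 = w; equivalently solve M c = w where the columns of M are g1, g2.
System: 0c_1 + c_2 = -3, c_1 - 3c_2 = 6; solving gives c_1 = -3, c_2 = -3.
Check: -3g1 - 3g2 = [-3, 6].

[-3, -3]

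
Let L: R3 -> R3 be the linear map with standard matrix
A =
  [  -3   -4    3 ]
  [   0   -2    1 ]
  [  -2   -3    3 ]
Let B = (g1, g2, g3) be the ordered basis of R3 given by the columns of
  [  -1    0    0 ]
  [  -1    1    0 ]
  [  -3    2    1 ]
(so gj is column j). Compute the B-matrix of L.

Let P have columns g1, ..., g3. Then [L]_B = P^(-1) A P.
Here det P = -1, so P^(-1) is integer; computing A P first and then P^(-1)(A P) gives [[2, -2, -3], [1, -2, -2], [0, 1, -2]].

[[2, -2, -3], [1, -2, -2], [0, 1, -2]]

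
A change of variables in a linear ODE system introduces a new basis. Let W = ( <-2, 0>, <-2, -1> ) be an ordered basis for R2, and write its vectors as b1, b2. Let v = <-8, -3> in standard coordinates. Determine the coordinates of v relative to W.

<1, 3>

[v]_W is the unique c with M c = v, where M has columns b1, b2.
System: -2c_1 - 2c_2 = -8, 0c_1 - c_2 = -3; solving gives c_1 = 1, c_2 = 3.
Check: b1 + 3b2 = <-8, -3>.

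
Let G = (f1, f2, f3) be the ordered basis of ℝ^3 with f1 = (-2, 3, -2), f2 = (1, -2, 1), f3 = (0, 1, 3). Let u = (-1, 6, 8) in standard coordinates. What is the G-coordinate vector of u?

(-1, -3, 3)

We seek scalars with c_1 f1 + ... + c_3 f3 = u; equivalently solve M c = u where the columns of M are f1, ..., f3.
Row-reducing the augmented matrix [M | u] gives c = (-1, -3, 3).
Check: -f1 - 3f2 + 3f3 = (-1, 6, 8).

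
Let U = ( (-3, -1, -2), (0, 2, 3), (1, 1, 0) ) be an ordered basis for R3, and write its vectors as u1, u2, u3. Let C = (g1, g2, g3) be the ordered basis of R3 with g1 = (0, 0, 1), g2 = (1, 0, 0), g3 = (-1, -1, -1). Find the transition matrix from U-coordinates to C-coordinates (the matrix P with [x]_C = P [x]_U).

[[-1, 1, -1], [-2, -2, 0], [1, -2, -1]]

Take x = uj: its U-coordinates are the j-th standard unit vector, so P e_j — column j of P — equals [uj]_C.
u1 = -g1 - 2g2 + g3, giving column 1 = (-1, -2, 1); repeating for each j gives P = [[-1, 1, -1], [-2, -2, 0], [1, -2, -1]].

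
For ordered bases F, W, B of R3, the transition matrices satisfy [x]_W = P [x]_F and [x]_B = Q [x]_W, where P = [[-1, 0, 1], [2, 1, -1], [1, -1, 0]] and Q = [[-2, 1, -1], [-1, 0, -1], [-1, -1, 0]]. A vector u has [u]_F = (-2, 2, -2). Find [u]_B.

(4, 4, 0)

Apply P to get W-coordinates (0, 0, -4), then Q to get B-coordinates.
The result is [u]_B = (4, 4, 0).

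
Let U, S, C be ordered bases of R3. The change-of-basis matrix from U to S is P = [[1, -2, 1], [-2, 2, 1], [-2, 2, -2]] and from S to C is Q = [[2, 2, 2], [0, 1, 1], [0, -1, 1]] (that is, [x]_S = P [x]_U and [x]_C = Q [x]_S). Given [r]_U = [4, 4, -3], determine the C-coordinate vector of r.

[-8, 3, 9]

First [r]_S = P [r]_U = [-7, -3, 6].
Then [r]_C = Q [r]_S = [-8, 3, 9].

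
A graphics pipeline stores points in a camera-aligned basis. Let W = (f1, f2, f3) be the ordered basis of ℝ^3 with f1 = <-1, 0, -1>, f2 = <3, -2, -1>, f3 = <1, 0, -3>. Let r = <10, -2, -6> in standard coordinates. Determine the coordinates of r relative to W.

We seek scalars with c_1 f1 + ... + c_3 f3 = r; equivalently solve M c = r where the columns of M are f1, ..., f3.
Row-reducing the augmented matrix [M | r] gives c = (-4, 1, 3).
Check: -4f1 + f2 + 3f3 = <10, -2, -6>.

<-4, 1, 3>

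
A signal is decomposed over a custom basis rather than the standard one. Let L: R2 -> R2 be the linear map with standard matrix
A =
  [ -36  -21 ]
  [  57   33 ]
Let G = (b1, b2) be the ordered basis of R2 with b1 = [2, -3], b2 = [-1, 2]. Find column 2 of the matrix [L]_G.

[-3, 0]

Compute L(b2) = A b2 = [-6, 9] in standard coordinates.
Then write this in G-coordinates: solve for y in y_1 b1 + y_2 b2 = [-6, 9].
This gives y = [-3, 0], which is column 2 of [L]_G.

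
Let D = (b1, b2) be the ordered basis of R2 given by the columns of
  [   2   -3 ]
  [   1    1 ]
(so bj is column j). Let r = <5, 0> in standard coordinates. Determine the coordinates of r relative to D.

<1, -1>

[r]_D is the unique c with M c = r, where M has columns b1, b2.
System: 2c_1 - 3c_2 = 5, c_1 + c_2 = 0; solving gives c_1 = 1, c_2 = -1.
Check: b1 - b2 = <5, 0>.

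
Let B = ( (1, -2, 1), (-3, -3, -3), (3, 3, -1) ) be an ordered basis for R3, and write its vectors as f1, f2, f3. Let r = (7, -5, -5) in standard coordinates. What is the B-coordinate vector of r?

[r]_B is the unique c with M c = r, where M has columns f1, ..., f3.
Solving this 3x3 system gives c = (4, 2, 3).
Check: 4f1 + 2f2 + 3f3 = (7, -5, -5).

(4, 2, 3)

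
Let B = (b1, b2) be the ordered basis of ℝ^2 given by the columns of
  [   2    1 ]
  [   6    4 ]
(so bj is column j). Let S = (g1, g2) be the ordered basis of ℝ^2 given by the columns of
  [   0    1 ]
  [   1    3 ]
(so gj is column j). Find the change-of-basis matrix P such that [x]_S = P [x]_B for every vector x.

[[0, 1], [2, 1]]

Let M have columns bj and N have columns gj. Then for every x, N [x]_S = x = M [x]_B, so P = N^(-1) M.
Since det N = -1, N^(-1) has integer entries; multiplying gives P = [[0, 1], [2, 1]].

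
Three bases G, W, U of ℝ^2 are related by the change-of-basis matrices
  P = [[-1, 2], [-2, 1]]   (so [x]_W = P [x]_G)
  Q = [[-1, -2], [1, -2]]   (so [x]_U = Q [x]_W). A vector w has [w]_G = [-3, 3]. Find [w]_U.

[-27, -9]

First [w]_W = P [w]_G = [9, 9].
Then [w]_U = Q [w]_W = [-27, -9].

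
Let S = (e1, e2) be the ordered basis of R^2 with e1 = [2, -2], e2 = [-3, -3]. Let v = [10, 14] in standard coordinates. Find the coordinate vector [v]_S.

[-1, -4]

[v]_S is the unique c with M c = v, where M has columns e1, e2.
System: 2c_1 - 3c_2 = 10, -2c_1 - 3c_2 = 14; solving gives c_1 = -1, c_2 = -4.
Check: -e1 - 4e2 = [10, 14].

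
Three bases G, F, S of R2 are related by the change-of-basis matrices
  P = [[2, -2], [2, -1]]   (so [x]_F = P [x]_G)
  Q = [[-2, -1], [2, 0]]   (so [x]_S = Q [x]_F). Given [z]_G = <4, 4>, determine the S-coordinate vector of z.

<-4, 0>

First [z]_F = P [z]_G = <0, 4>.
Then [z]_S = Q [z]_F = <-4, 0>.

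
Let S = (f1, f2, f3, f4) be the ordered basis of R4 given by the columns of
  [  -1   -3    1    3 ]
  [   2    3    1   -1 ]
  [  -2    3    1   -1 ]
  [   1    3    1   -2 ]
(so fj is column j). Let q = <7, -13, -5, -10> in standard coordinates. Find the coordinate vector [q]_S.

<-2, -3, -1, -1>

Write q = c_1 f1 + ... + c_4 f4 and solve for the c_i.
Gaussian elimination on [M | q] yields c = (-2, -3, -1, -1).
Check: -2f1 - 3f2 - f3 - f4 = <7, -13, -5, -10>.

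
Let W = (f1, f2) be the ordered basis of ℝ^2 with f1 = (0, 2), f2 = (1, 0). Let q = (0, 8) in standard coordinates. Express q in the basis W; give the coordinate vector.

Write q = c_1 f1 + c_2 f2 and solve for the c_i.
System: 0c_1 + c_2 = 0, 2c_1 + 0c_2 = 8; solving gives c_1 = 4, c_2 = 0.
Check: 4f1 + 0·f2 = (0, 8).

(4, 0)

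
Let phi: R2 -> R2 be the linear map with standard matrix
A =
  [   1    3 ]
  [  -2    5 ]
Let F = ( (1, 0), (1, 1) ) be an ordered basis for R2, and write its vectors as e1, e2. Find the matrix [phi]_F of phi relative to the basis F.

[[3, 1], [-2, 3]]

With P the matrix whose columns are e1, e2, [phi]_F = P^(-1) A P.
Column by column: phi(e1) = A e1 = (1, -2); its F-coordinates (3, -2) give column 1.
Continuing for each basis vector yields [phi]_F = [[3, 1], [-2, 3]].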